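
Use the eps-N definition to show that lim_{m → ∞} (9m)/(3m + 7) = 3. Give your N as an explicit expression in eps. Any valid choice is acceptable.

N = 7/eps

Let eps > 0 be given. For m ≥ 1, |(9m)/(3m + 7) − 3| = |-63|/(3(3m + 7)) = 63/(3(3m + 7)).
Since 3m + 7 ≥ 3m for m ≥ 1, this is ≤ 63/(3·3m) = 7/m.
So |(9m)/(3m + 7) − 3| < eps whenever m > 7/eps.
Take N = 7/eps. If m > N then |(9m)/(3m + 7) − 3| ≤ 7/m < eps.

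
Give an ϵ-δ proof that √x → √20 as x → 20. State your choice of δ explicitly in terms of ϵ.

δ = min(20, √20·ϵ)

Let ϵ > 0 be given. We want δ > 0 such that 0 < |x − 20| < δ implies |√x − √20| < ϵ.
Rationalise: √x − √20 = (x − 20)/(√x + √20), so |√x − √20| = |x − 20|/(√x + √20).
Restrict δ ≤ 20 so that |x − 20| < 20 forces x > 0, and then √x + √20 > √20.
Hence |√x − √20| < |x − 20|/√20, which is < ϵ once |x − 20| < √20·ϵ.
Take δ = min(20, √20·ϵ). If 0 < |x − 20| < δ then x > 0 and |√x − √20| < |x − 20|/√20 < ϵ.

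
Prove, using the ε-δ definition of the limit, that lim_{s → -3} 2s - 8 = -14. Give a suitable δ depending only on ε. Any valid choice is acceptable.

δ = ε/2

Let ε > 0 be given. We need δ > 0 so that 0 < |s + 3| < δ implies |(2s - 8) + 14| < ε.
|(2s - 8) + 14| = |2s + 6| = 2|s + 3|.
So 2|s + 3| < ε exactly when |s + 3| < ε/2.
Take δ = ε/2. If 0 < |s + 3| < δ then |(2s - 8) + 14| = 2|s + 3| < 2·(ε/2) = ε.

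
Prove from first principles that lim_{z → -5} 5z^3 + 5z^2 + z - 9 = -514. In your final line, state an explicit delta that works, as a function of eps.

delta = min(1, eps/401)

Fix eps > 0. We want delta > 0 such that 0 < |z + 5| < delta implies |(5z^3 + 5z^2 + z - 9) + 514| < eps.
(5z^3 + 5z^2 + z - 9) + 514 = 5z^3 + 5z^2 + z + 505 = (z + 5)(5z^2 - 20z + 101).
So |(5z^3 + 5z^2 + z - 9) + 514| = |z + 5|·|5z^2 - 20z + 101|.
Assume first that |z + 5| < 1, so |z| < 6. Then |5z^2 - 20z + 101| ≤ 5·6^2 + 20·6 + 101 = 401.
Hence |(5z^3 + 5z^2 + z - 9) + 514| ≤ 401|z + 5| < eps provided |z + 5| < eps/401.
Choosing delta = min(1, eps/401) ensures both conditions, hence |(5z^3 + 5z^2 + z - 9) + 514| < eps.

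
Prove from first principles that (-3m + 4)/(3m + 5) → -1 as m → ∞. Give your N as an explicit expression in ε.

Fix ε > 0. For m ≥ 1, |(-3m + 4)/(3m + 5) + 1| = |27|/(3(3m + 5)) = 27/(3(3m + 5)).
Since 3m + 5 ≥ 3m for m ≥ 1, this is ≤ 27/(3·3m) = 3/m.
So |(-3m + 4)/(3m + 5) + 1| < ε whenever m > 3/ε.
Take N = 3/ε. If m > N then |(-3m + 4)/(3m + 5) + 1| ≤ 3/m < ε.

N = 3/ε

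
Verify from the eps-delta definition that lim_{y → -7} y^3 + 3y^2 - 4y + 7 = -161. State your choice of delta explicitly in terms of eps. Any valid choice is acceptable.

Let eps > 0. We want delta > 0 such that 0 < |y + 7| < delta implies |(y^3 + 3y^2 - 4y + 7) + 161| < eps.
(y^3 + 3y^2 - 4y + 7) + 161 = y^3 + 3y^2 - 4y + 168 = (y + 7)(y^2 - 4y + 24).
So |(y^3 + 3y^2 - 4y + 7) + 161| = |y + 7|·|y^2 - 4y + 24|.
Assume first that |y + 7| < 2, so |y| < 9. Then |y^2 - 4y + 24| ≤ 9^2 + 4·9 + 24 = 141.
Hence |(y^3 + 3y^2 - 4y + 7) + 161| ≤ 141|y + 7| < eps provided |y + 7| < eps/141.
Take delta = min(2, eps/141). Then 0 < |y + 7| < delta gives both |y + 7| < 2 and |y + 7| < eps/141, so |(y^3 + 3y^2 - 4y + 7) + 161| < eps.

delta = min(2, eps/141)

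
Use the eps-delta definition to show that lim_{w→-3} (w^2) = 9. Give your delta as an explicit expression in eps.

Fix eps > 0. We seek delta > 0 with 0 < |w + 3| < delta ⇒ |w^2 − 9| < eps.
Factor: w^2 − 9 = (w + 3)(w - 3), so |w^2 − 9| = |w + 3|·|w - 3|.
Impose delta ≤ 2 so that |w| < 5; then |w - 3| ≤ 8.
Hence |w^2 − 9| ≤ 8|w + 3|, which is < eps once |w + 3| < eps/8.
Take delta = min(2, eps/8). If 0 < |w + 3| < delta then both bounds hold and |w^2 − 9| ≤ 8|w + 3| < 8·(eps/8) = eps.

delta = min(2, eps/8)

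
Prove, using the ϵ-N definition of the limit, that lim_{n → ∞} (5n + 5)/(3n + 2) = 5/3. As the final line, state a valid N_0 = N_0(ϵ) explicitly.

Suppose ϵ > 0. For n ≥ 1, |(5n + 5)/(3n + 2) − (5/3)| = |5|/(3(3n + 2)) = 5/(3(3n + 2)).
Since 3n + 2 ≥ 3n for n ≥ 1, this is ≤ 5/(3·3n) = (5/9)/n.
So |(5n + 5)/(3n + 2) − (5/3)| < ϵ whenever n > (5/9)/ϵ.
Take N_0 = (5/9)/ϵ. If n > N_0 then |(5n + 5)/(3n + 2) − (5/3)| ≤ (5/9)/n < ϵ.

N_0 = (5/9)/ϵ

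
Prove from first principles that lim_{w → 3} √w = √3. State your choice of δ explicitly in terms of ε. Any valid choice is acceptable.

Suppose ε > 0. We want δ > 0 such that 0 < |w − 3| < δ implies |√w − √3| < ε.
Rationalise: √w − √3 = (w − 3)/(√w + √3), so |√w − √3| = |w − 3|/(√w + √3).
Restrict δ ≤ 3 so that |w − 3| < 3 forces w > 0, and then √w + √3 > √3.
Hence |√w − √3| < |w − 3|/√3, which is < ε once |w − 3| < √3·ε.
Take δ = min(3, √3·ε). If 0 < |w − 3| < δ then w > 0 and |√w − √3| < |w − 3|/√3 < ε.

δ = min(3, √3·ε)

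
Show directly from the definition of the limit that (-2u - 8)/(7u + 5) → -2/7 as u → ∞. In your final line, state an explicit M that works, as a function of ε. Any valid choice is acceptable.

M = (46/49)/ε

Suppose ε > 0. We seek M > 0 such that u > M implies |(-2u - 8)/(7u + 5) + 2/7| < ε.
(-2u - 8)/(7u + 5) + 2/7 = (7(-2u - 8) − (-2)(7u + 5)) / (7(7u + 5)) = -46/(7(7u + 5)).
For u > 0 we have 7u + 5 > 7u, so |(-2u - 8)/(7u + 5) + 2/7| = 46/(7(7u + 5)) < 46/(7·7u) = (46/49)/u.
Thus |(-2u - 8)/(7u + 5) + 2/7| < ε whenever u > (46/49)/ε.
Take M = (46/49)/ε. If u > M then |(-2u - 8)/(7u + 5) + 2/7| < (46/49)/u < ε.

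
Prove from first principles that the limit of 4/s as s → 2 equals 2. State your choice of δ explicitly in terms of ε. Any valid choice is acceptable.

δ = min(1, (1/2)ε)

Let ε > 0 be given. We seek δ > 0 such that 0 < |s − 2| < δ implies |4/s − 2| < ε.
|4/s − 2| = 4·|2 − s|/(2·|s|) = 4|s − 2|/(2|s|).
Restrict δ ≤ 1. Then |s − 2| < 1 gives |s| > 1, so 2|s| > 2.
Then |4/s − 2| < 4|s − 2|/2, which is < ε when |s − 2| < (1/2)ε.
Take δ = min(1, (1/2)ε). Then 0 < |s − 2| < δ gives both |s − 2| < 1 and |s − 2| < (1/2)ε, so |4/s − 2| < ε.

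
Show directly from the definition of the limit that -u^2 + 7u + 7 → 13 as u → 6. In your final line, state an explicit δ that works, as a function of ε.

Let ε > 0 be given. We want δ > 0 such that 0 < |u − 6| < δ implies |(-u^2 + 7u + 7) − 13| < ε.
(-u^2 + 7u + 7) − 13 = -u^2 + 7u - 6 = (u − 6)(-u + 1).
So |(-u^2 + 7u + 7) − 13| = |u − 6|·|-u + 1|.
Assume first that |u − 6| < 2, so |u| < 8. Then |-u + 1| ≤ 8 + 1 = 9.
Hence |(-u^2 + 7u + 7) − 13| ≤ 9|u − 6| < ε provided |u − 6| < ε/9.
Choosing δ = min(2, ε/9) ensures both conditions, hence |(-u^2 + 7u + 7) − 13| < ε.

δ = min(2, ε/9)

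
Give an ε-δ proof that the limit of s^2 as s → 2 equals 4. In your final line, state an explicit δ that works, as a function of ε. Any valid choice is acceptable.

δ = min(1, ε/5)

Let ε > 0 be given. We seek δ > 0 with 0 < |s − 2| < δ ⇒ |s^2 − 4| < ε.
Factor: s^2 − 4 = (s − 2)(s + 2), so |s^2 − 4| = |s − 2|·|s + 2|.
Impose δ ≤ 1 so that |s| < 3; then |s + 2| ≤ 5.
Hence |s^2 − 4| ≤ 5|s − 2|, which is < ε once |s − 2| < ε/5.
Take δ = min(1, ε/5). If 0 < |s − 2| < δ then both bounds hold and |s^2 − 4| ≤ 5|s − 2| < 5·(ε/5) = ε.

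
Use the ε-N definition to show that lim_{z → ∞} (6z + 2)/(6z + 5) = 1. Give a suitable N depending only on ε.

N = (1/2)/ε

Let ε > 0 be given. We seek N > 0 such that z > N implies |(6z + 2)/(6z + 5) − 1| < ε.
(6z + 2)/(6z + 5) − 1 = (6(6z + 2) − 6(6z + 5)) / (6(6z + 5)) = -18/(6(6z + 5)).
For z > 0 we have 6z + 5 > 6z, so |(6z + 2)/(6z + 5) − 1| = 18/(6(6z + 5)) < 18/(6·6z) = (1/2)/z.
Thus |(6z + 2)/(6z + 5) − 1| < ε whenever z > (1/2)/ε.
Take N = (1/2)/ε. If z > N then |(6z + 2)/(6z + 5) − 1| < (1/2)/z < ε.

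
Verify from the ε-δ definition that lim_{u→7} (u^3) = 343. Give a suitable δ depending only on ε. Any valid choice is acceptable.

δ = min(1, ε/169)

Let ε > 0 be given. We seek δ > 0 with 0 < |u − 7| < δ ⇒ |u^3 − 343| < ε.
Factor: u^3 − 343 = (u − 7)(u^2 + 7u + 49), so |u^3 − 343| = |u − 7|·|u^2 + 7u + 49|.
Impose δ ≤ 1 so that |u| < 8; then |u^2 + 7u + 49| ≤ 169.
Hence |u^3 − 343| ≤ 169|u − 7|, which is < ε once |u − 7| < ε/169.
Take δ = min(1, ε/169). If 0 < |u − 7| < δ then both bounds hold and |u^3 − 343| ≤ 169|u − 7| < 169·(ε/169) = ε.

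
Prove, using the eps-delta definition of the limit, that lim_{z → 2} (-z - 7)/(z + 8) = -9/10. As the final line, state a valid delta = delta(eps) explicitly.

delta = min(5, 50eps)

Suppose eps > 0. We want delta > 0 with 0 < |z − 2| < delta ⇒ |(-z - 7)/(z + 8) + 9/10| < eps.
Combining over a common denominator, (-z - 7)/(z + 8) + 9/10 = [(-z - 7)·10 − (-9)·(z + 8)] / [10·(z + 8)] = -1(z − 2) / (10(z + 8)).
So |(-z - 7)/(z + 8) + 9/10| = |z − 2| / (10·|z + 8|).
Require delta ≤ 5, so |z + 8| ≥ |10| − |z − 2| > 10 − 5 = 5.
Hence |(-z - 7)/(z + 8) + 9/10| < |z − 2|/(10·5) = (1/50)|z − 2|, which is < eps once |z − 2| < 50eps.
Take delta = min(5, 50eps). Then 0 < |z − 2| < delta forces both bounds, so |(-z - 7)/(z + 8) + 9/10| < eps.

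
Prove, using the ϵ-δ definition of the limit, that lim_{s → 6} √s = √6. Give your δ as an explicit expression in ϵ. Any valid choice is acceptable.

δ = min(6, √6·ϵ)

Suppose ϵ > 0. We want δ > 0 such that 0 < |s − 6| < δ implies |√s − √6| < ϵ.
Multiplying by the conjugate, |√s − √6| = |s − 6|/(√s + √6).
Restrict δ ≤ 6 so that |s − 6| < 6 forces s > 0, and then √s + √6 > √6.
Hence |√s − √6| < |s − 6|/√6, which is < ϵ once |s − 6| < √6·ϵ.
Take δ = min(6, √6·ϵ). If 0 < |s − 6| < δ then s > 0 and |√s − √6| < |s − 6|/√6 < ϵ.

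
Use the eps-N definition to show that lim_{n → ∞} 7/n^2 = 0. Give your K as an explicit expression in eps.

K = (7/eps)^{1/2}

Suppose eps > 0. For n ≥ 1, |7/n^2 − 0| = 7/n^2.
7/n^2 < eps ⇔ n^2 > 7/eps ⇔ n > (7/eps)^{1/2}.
Take K = (7/eps)^{1/2}. Then n > K implies 7/n^2 < eps.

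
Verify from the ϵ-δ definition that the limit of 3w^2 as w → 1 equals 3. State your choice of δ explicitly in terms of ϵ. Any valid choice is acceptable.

δ = min(1, ϵ/9)

Let ϵ > 0 be given. We want δ > 0 such that 0 < |w − 1| < δ implies |(3w^2) − 3| < ϵ.
(3w^2) − 3 = 3w^2 - 3 = (w − 1)(3w + 3).
So |(3w^2) − 3| = |w − 1|·|3w + 3|.
Require δ ≤ 1. Then |w − 1| < 1 gives |w| < 2, and by the triangle inequality |3w + 3| ≤ 3·2 + 3 = 9.
Hence |(3w^2) − 3| ≤ 9|w − 1| < ϵ provided |w − 1| < ϵ/9.
Choosing δ = min(1, ϵ/9) ensures both conditions, hence |(3w^2) − 3| < ϵ.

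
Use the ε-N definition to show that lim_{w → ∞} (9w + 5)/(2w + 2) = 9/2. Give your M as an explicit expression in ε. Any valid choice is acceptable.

Suppose ε > 0. We seek M > 0 such that w > M implies |(9w + 5)/(2w + 2) − (9/2)| < ε.
(9w + 5)/(2w + 2) − (9/2) = (2(9w + 5) − 9(2w + 2)) / (2(2w + 2)) = -8/(2(2w + 2)).
For w > 0 we have 2w + 2 > 2w, so |(9w + 5)/(2w + 2) − (9/2)| = 8/(2(2w + 2)) < 8/(2·2w) = 2/w.
Thus |(9w + 5)/(2w + 2) − (9/2)| < ε whenever w > 2/ε.
Take M = 2/ε. If w > M then |(9w + 5)/(2w + 2) − (9/2)| < 2/w < ε.

M = 2/ε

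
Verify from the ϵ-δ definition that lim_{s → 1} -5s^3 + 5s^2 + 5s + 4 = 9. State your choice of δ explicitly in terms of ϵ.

Fix ϵ > 0. We want δ > 0 such that 0 < |s − 1| < δ implies |(-5s^3 + 5s^2 + 5s + 4) − 9| < ϵ.
(-5s^3 + 5s^2 + 5s + 4) − 9 = -5s^3 + 5s^2 + 5s - 5 = (s − 1)(-5s^2 + 5).
So |(-5s^3 + 5s^2 + 5s + 4) − 9| = |s − 1|·|-5s^2 + 5|.
Require δ ≤ 1. Then |s − 1| < 1 gives |s| < 2, and by the triangle inequality |-5s^2 + 5| ≤ 5·2^2 + 5 = 25.
Hence |(-5s^3 + 5s^2 + 5s + 4) − 9| ≤ 25|s − 1| < ϵ provided |s − 1| < ϵ/25.
Take δ = min(1, ϵ/25). Then 0 < |s − 1| < δ gives both |s − 1| < 1 and |s − 1| < ϵ/25, so |(-5s^3 + 5s^2 + 5s + 4) − 9| < ϵ.

δ = min(1, ϵ/25)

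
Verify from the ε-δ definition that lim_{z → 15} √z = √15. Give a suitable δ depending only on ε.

Fix ε > 0. We want δ > 0 such that 0 < |z − 15| < δ implies |√z − √15| < ε.
Multiplying by the conjugate, |√z − √15| = |z − 15|/(√z + √15).
Restrict δ ≤ 15 so that |z − 15| < 15 forces z > 0, and then √z + √15 > √15.
Hence |√z − √15| < |z − 15|/√15, which is < ε once |z − 15| < √15·ε.
Take δ = min(15, √15·ε). If 0 < |z − 15| < δ then z > 0 and |√z − √15| < |z − 15|/√15 < ε.

δ = min(15, √15·ε)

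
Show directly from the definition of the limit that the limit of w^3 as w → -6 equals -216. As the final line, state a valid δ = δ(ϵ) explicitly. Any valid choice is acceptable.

Let ϵ > 0. We seek δ > 0 with 0 < |w + 6| < δ ⇒ |w^3 + 216| < ϵ.
Factor: w^3 + 216 = (w + 6)(w^2 - 6w + 36), so |w^3 + 216| = |w + 6|·|w^2 - 6w + 36|.
Impose δ ≤ 1 so that |w| < 7; then |w^2 - 6w + 36| ≤ 127.
Hence |w^3 + 216| ≤ 127|w + 6|, which is < ϵ once |w + 6| < ϵ/127.
Take δ = min(1, ϵ/127). If 0 < |w + 6| < δ then both bounds hold and |w^3 + 216| ≤ 127|w + 6| < 127·(ϵ/127) = ϵ.

δ = min(1, ϵ/127)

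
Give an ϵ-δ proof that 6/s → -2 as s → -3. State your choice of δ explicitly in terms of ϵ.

Fix ϵ > 0. We seek δ > 0 such that 0 < |s + 3| < δ implies |6/s + 2| < ϵ.
|6/s + 2| = 6·|-3 − s|/(3·|s|) = 6|s + 3|/(3|s|).
Restrict δ ≤ 3/2. Then |s + 3| < 3/2 gives |s| > 3/2, so 3|s| > 9/2.
Then |6/s + 2| < 6|s + 3|/(9/2), which is < ϵ when |s + 3| < (3/4)ϵ.
Take δ = min(3/2, (3/4)ϵ). Then 0 < |s + 3| < δ gives both |s + 3| < 3/2 and |s + 3| < (3/4)ϵ, so |6/s + 2| < ϵ.

δ = min(3/2, (3/4)ϵ)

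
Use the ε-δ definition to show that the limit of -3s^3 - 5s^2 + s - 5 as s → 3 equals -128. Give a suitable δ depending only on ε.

δ = min(1, ε/145)

Fix ε > 0. We want δ > 0 such that 0 < |s − 3| < δ implies |(-3s^3 - 5s^2 + s - 5) + 128| < ε.
(-3s^3 - 5s^2 + s - 5) + 128 = -3s^3 - 5s^2 + s + 123 = (s − 3)(-3s^2 - 14s - 41).
So |(-3s^3 - 5s^2 + s - 5) + 128| = |s − 3|·|-3s^2 - 14s - 41|.
Assume first that |s − 3| < 1, so |s| < 4. Then |-3s^2 - 14s - 41| ≤ 3·4^2 + 14·4 + 41 = 145.
Hence |(-3s^3 - 5s^2 + s - 5) + 128| ≤ 145|s − 3| < ε provided |s − 3| < ε/145.
Choosing δ = min(1, ε/145) ensures both conditions, hence |(-3s^3 - 5s^2 + s - 5) + 128| < ε.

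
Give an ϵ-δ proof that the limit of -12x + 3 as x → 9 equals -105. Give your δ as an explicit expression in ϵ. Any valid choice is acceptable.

δ = ϵ/12

Let ϵ > 0. We need δ > 0 so that 0 < |x − 9| < δ implies |(-12x + 3) + 105| < ϵ.
|(-12x + 3) + 105| = |-12x + 108| = 12|x − 9|.
So 12|x − 9| < ϵ exactly when |x − 9| < ϵ/12.
Choosing δ = ϵ/12 gives |(-12x + 3) + 105| = 12|x − 9| < ϵ whenever |x − 9| < δ.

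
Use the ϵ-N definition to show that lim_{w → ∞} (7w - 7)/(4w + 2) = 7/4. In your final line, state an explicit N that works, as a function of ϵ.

N = (21/8)/ϵ

Let ϵ > 0. We seek N > 0 such that w > N implies |(7w - 7)/(4w + 2) − (7/4)| < ϵ.
(7w - 7)/(4w + 2) − (7/4) = (4(7w - 7) − 7(4w + 2)) / (4(4w + 2)) = -42/(4(4w + 2)).
For w > 0 we have 4w + 2 > 4w, so |(7w - 7)/(4w + 2) − (7/4)| = 42/(4(4w + 2)) < 42/(4·4w) = (21/8)/w.
Thus |(7w - 7)/(4w + 2) − (7/4)| < ϵ whenever w > (21/8)/ϵ.
Take N = (21/8)/ϵ. If w > N then |(7w - 7)/(4w + 2) − (7/4)| < (21/8)/w < ϵ.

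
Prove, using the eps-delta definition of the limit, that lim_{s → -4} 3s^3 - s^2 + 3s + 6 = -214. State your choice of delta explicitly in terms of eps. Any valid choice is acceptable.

Suppose eps > 0. We want delta > 0 such that 0 < |s + 4| < delta implies |(3s^3 - s^2 + 3s + 6) + 214| < eps.
(3s^3 - s^2 + 3s + 6) + 214 = 3s^3 - s^2 + 3s + 220 = (s + 4)(3s^2 - 13s + 55).
So |(3s^3 - s^2 + 3s + 6) + 214| = |s + 4|·|3s^2 - 13s + 55|.
Assume first that |s + 4| < 2, so |s| < 6. Then |3s^2 - 13s + 55| ≤ 3·6^2 + 13·6 + 55 = 241.
Hence |(3s^3 - s^2 + 3s + 6) + 214| ≤ 241|s + 4| < eps provided |s + 4| < eps/241.
Choosing delta = min(2, eps/241) ensures both conditions, hence |(3s^3 - s^2 + 3s + 6) + 214| < eps.

delta = min(2, eps/241)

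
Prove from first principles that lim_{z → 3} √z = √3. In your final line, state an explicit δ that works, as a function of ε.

Suppose ε > 0. We want δ > 0 such that 0 < |z − 3| < δ implies |√z − √3| < ε.
Rationalise: √z − √3 = (z − 3)/(√z + √3), so |√z − √3| = |z − 3|/(√z + √3).
Restrict δ ≤ 3 so that |z − 3| < 3 forces z > 0, and then √z + √3 > √3.
Hence |√z − √3| < |z − 3|/√3, which is < ε once |z − 3| < √3·ε.
Take δ = min(3, √3·ε). If 0 < |z − 3| < δ then z > 0 and |√z − √3| < |z − 3|/√3 < ε.

δ = min(3, √3·ε)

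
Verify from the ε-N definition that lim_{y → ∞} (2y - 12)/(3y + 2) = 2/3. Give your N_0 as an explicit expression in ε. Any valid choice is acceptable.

Let ε > 0 be given. We seek N_0 > 0 such that y > N_0 implies |(2y - 12)/(3y + 2) − (2/3)| < ε.
(2y - 12)/(3y + 2) − (2/3) = (3(2y - 12) − 2(3y + 2)) / (3(3y + 2)) = -40/(3(3y + 2)).
For y > 0 we have 3y + 2 > 3y, so |(2y - 12)/(3y + 2) − (2/3)| = 40/(3(3y + 2)) < 40/(3·3y) = (40/9)/y.
Thus |(2y - 12)/(3y + 2) − (2/3)| < ε whenever y > (40/9)/ε.
Take N_0 = (40/9)/ε. If y > N_0 then |(2y - 12)/(3y + 2) − (2/3)| < (40/9)/y < ε.

N_0 = (40/9)/ε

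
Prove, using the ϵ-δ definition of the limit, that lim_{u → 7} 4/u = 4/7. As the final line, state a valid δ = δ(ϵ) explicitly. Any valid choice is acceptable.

Let ϵ > 0 be given. We seek δ > 0 such that 0 < |u − 7| < δ implies |4/u − (4/7)| < ϵ.
|4/u − (4/7)| = 4·|7 − u|/(7·|u|) = 4|u − 7|/(7|u|).
Restrict δ ≤ 7/2. Then |u − 7| < 7/2 gives |u| > 7/2, so 7|u| > 49/2.
Then |4/u − (4/7)| < 4|u − 7|/(49/2), which is < ϵ when |u − 7| < (49/8)ϵ.
Take δ = min(7/2, (49/8)ϵ). Then 0 < |u − 7| < δ gives both |u − 7| < 7/2 and |u − 7| < (49/8)ϵ, so |4/u − (4/7)| < ϵ.

δ = min(7/2, (49/8)ϵ)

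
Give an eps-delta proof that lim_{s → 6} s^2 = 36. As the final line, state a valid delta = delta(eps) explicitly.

Let eps > 0. We seek delta > 0 with 0 < |s − 6| < delta ⇒ |s^2 − 36| < eps.
Factor: s^2 − 36 = (s − 6)(s + 6), so |s^2 − 36| = |s − 6|·|s + 6|.
Impose delta ≤ 1 so that |s| < 7; then |s + 6| ≤ 13.
Hence |s^2 − 36| ≤ 13|s − 6|, which is < eps once |s − 6| < eps/13.
Take delta = min(1, eps/13). If 0 < |s − 6| < delta then both bounds hold and |s^2 − 36| ≤ 13|s − 6| < 13·(eps/13) = eps.

delta = min(1, eps/13)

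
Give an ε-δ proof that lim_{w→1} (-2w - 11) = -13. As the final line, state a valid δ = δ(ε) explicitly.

Let ε > 0. We need δ > 0 so that 0 < |w − 1| < δ implies |(-2w - 11) + 13| < ε.
|(-2w - 11) + 13| = |-2w + 2| = 2|w − 1|.
Thus it suffices that |w − 1| < ε/2.
Take δ = ε/2. If 0 < |w − 1| < δ then |(-2w - 11) + 13| = 2|w − 1| < 2·(ε/2) = ε.

δ = ε/2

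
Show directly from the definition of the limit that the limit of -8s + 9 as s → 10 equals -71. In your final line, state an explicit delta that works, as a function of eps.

delta = eps/8

Suppose eps > 0. We need delta > 0 so that 0 < |s − 10| < delta implies |(-8s + 9) + 71| < eps.
Since (-8s + 9) + 71 = -8(s − 10), we have |(-8s + 9) + 71| = 8|s − 10|.
Thus it suffices that |s − 10| < eps/8.
Take delta = eps/8. If 0 < |s − 10| < delta then |(-8s + 9) + 71| = 8|s − 10| < 8·(eps/8) = eps.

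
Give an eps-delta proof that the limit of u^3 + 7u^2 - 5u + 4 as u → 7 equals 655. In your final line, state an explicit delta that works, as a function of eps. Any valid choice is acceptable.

delta = min(2, eps/300)

Fix eps > 0. We want delta > 0 such that 0 < |u − 7| < delta implies |(u^3 + 7u^2 - 5u + 4) − 655| < eps.
(u^3 + 7u^2 - 5u + 4) − 655 = u^3 + 7u^2 - 5u - 651 = (u − 7)(u^2 + 14u + 93).
So |(u^3 + 7u^2 - 5u + 4) − 655| = |u − 7|·|u^2 + 14u + 93|.
Require delta ≤ 2. Then |u − 7| < 2 gives |u| < 9, and by the triangle inequality |u^2 + 14u + 93| ≤ 9^2 + 14·9 + 93 = 300.
Hence |(u^3 + 7u^2 - 5u + 4) − 655| ≤ 300|u − 7| < eps provided |u − 7| < eps/300.
Take delta = min(2, eps/300). Then 0 < |u − 7| < delta gives both |u − 7| < 2 and |u − 7| < eps/300, so |(u^3 + 7u^2 - 5u + 4) − 655| < eps.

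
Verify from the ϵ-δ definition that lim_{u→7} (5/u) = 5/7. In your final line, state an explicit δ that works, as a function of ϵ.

δ = min(7/2, (49/10)ϵ)

Let ϵ > 0 be given. We seek δ > 0 such that 0 < |u − 7| < δ implies |5/u − (5/7)| < ϵ.
|5/u − (5/7)| = 5·|7 − u|/(7·|u|) = 5|u − 7|/(7|u|).
Restrict δ ≤ 7/2. Then |u − 7| < 7/2 gives |u| > 7/2, so 7|u| > 49/2.
Then |5/u − (5/7)| < 5|u − 7|/(49/2), which is < ϵ when |u − 7| < (49/10)ϵ.
Take δ = min(7/2, (49/10)ϵ). Then 0 < |u − 7| < δ gives both |u − 7| < 7/2 and |u − 7| < (49/10)ϵ, so |5/u − (5/7)| < ϵ.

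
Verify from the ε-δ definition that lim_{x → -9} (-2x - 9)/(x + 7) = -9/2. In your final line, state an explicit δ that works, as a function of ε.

Fix ε > 0. We want δ > 0 with 0 < |x + 9| < δ ⇒ |(-2x - 9)/(x + 7) + 9/2| < ε.
Combining over a common denominator, (-2x - 9)/(x + 7) + 9/2 = [(-2x - 9)·(-2) − 9·(x + 7)] / [(-2)·(x + 7)] = -5(x + 9) / ((-2)(x + 7)).
So |(-2x - 9)/(x + 7) + 9/2| = 5|x + 9| / (2·|x + 7|).
Restrict δ ≤ 1. Then |x + 9| < 1 gives |x + 7| = |(x + 9) + (-2)| ≥ 2 − 1 = 1.
Hence |(-2x - 9)/(x + 7) + 9/2| < 5|x + 9|/(2·1) = (5/2)|x + 9|, which is < ε once |x + 9| < (2/5)ε.
Take δ = min(1, (2/5)ε). Then 0 < |x + 9| < δ forces both bounds, so |(-2x - 9)/(x + 7) + 9/2| < ε.

δ = min(1, (2/5)ε)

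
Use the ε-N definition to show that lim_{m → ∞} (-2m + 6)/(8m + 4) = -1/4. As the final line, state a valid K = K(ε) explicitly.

Suppose ε > 0. For m ≥ 1, |(-2m + 6)/(8m + 4) + 1/4| = |56|/(8(8m + 4)) = 56/(8(8m + 4)).
Since 8m + 4 ≥ 8m for m ≥ 1, this is ≤ 56/(8·8m) = (7/8)/m.
So |(-2m + 6)/(8m + 4) + 1/4| < ε whenever m > (7/8)/ε.
Take K = (7/8)/ε. If m > K then |(-2m + 6)/(8m + 4) + 1/4| ≤ (7/8)/m < ε.

K = (7/8)/ε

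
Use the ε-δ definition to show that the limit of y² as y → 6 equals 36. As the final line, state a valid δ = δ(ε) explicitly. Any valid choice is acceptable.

Let ε > 0 be given. We seek δ > 0 with 0 < |y − 6| < δ ⇒ |y² − 36| < ε.
Factor: y² − 36 = (y − 6)(y + 6), so |y² − 36| = |y − 6|·|y + 6|.
Impose δ ≤ 1 so that |y| < 7; then |y + 6| ≤ 13.
Hence |y² − 36| ≤ 13|y − 6|, which is < ε once |y − 6| < ε/13.
Take δ = min(1, ε/13). If 0 < |y − 6| < δ then both bounds hold and |y² − 36| ≤ 13|y − 6| < 13·(ε/13) = ε.

δ = min(1, ε/13)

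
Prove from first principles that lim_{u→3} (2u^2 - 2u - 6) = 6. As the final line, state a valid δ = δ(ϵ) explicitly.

Let ϵ > 0. We want δ > 0 such that 0 < |u − 3| < δ implies |(2u^2 - 2u - 6) − 6| < ϵ.
(2u^2 - 2u - 6) − 6 = 2u^2 - 2u - 12 = (u − 3)(2u + 4).
So |(2u^2 - 2u - 6) − 6| = |u − 3|·|2u + 4|.
Assume first that |u − 3| < 1, so |u| < 4. Then |2u + 4| ≤ 2·4 + 4 = 12.
Hence |(2u^2 - 2u - 6) − 6| ≤ 12|u − 3| < ϵ provided |u − 3| < ϵ/12.
Take δ = min(1, ϵ/12). Then 0 < |u − 3| < δ gives both |u − 3| < 1 and |u − 3| < ϵ/12, so |(2u^2 - 2u - 6) − 6| < ϵ.

δ = min(1, ϵ/12)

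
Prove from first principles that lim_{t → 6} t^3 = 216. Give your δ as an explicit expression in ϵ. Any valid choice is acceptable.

δ = min(2, ϵ/148)

Suppose ϵ > 0. We seek δ > 0 with 0 < |t − 6| < δ ⇒ |t^3 − 216| < ϵ.
Factor: t^3 − 216 = (t − 6)(t^2 + 6t + 36), so |t^3 − 216| = |t − 6|·|t^2 + 6t + 36|.
Impose δ ≤ 2 so that |t| < 8; then |t^2 + 6t + 36| ≤ 148.
Hence |t^3 − 216| ≤ 148|t − 6|, which is < ϵ once |t − 6| < ϵ/148.
Take δ = min(2, ϵ/148). If 0 < |t − 6| < δ then both bounds hold and |t^3 − 216| ≤ 148|t − 6| < 148·(ϵ/148) = ϵ.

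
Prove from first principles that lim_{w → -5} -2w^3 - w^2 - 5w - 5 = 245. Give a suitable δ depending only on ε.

Let ε > 0 be given. We want δ > 0 such that 0 < |w + 5| < δ implies |(-2w^3 - w^2 - 5w - 5) − 245| < ε.
(-2w^3 - w^2 - 5w - 5) − 245 = -2w^3 - w^2 - 5w - 250 = (w + 5)(-2w^2 + 9w - 50).
So |(-2w^3 - w^2 - 5w - 5) − 245| = |w + 5|·|-2w^2 + 9w - 50|.
Assume first that |w + 5| < 1, so |w| < 6. Then |-2w^2 + 9w - 50| ≤ 2·6^2 + 9·6 + 50 = 176.
Hence |(-2w^3 - w^2 - 5w - 5) − 245| ≤ 176|w + 5| < ε provided |w + 5| < ε/176.
Choosing δ = min(1, ε/176) ensures both conditions, hence |(-2w^3 - w^2 - 5w - 5) − 245| < ε.

δ = min(1, ε/176)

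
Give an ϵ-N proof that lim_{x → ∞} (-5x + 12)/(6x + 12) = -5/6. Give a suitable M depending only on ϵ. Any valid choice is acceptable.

M = (11/3)/ϵ

Let ϵ > 0 be given. We seek M > 0 such that x > M implies |(-5x + 12)/(6x + 12) + 5/6| < ϵ.
(-5x + 12)/(6x + 12) + 5/6 = (6(-5x + 12) − (-5)(6x + 12)) / (6(6x + 12)) = 132/(6(6x + 12)).
For x > 0 we have 6x + 12 > 6x, so |(-5x + 12)/(6x + 12) + 5/6| = 132/(6(6x + 12)) < 132/(6·6x) = (11/3)/x.
Thus |(-5x + 12)/(6x + 12) + 5/6| < ϵ whenever x > (11/3)/ϵ.
Take M = (11/3)/ϵ. If x > M then |(-5x + 12)/(6x + 12) + 5/6| < (11/3)/x < ϵ.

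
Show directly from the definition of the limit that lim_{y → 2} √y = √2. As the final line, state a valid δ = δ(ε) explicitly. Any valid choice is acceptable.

δ = min(2, √2·ε)

Let ε > 0 be given. We want δ > 0 such that 0 < |y − 2| < δ implies |√y − √2| < ε.
Multiplying by the conjugate, |√y − √2| = |y − 2|/(√y + √2).
Restrict δ ≤ 2 so that |y − 2| < 2 forces y > 0, and then √y + √2 > √2.
Hence |√y − √2| < |y − 2|/√2, which is < ε once |y − 2| < √2·ε.
Take δ = min(2, √2·ε). If 0 < |y − 2| < δ then y > 0 and |√y − √2| < |y − 2|/√2 < ε.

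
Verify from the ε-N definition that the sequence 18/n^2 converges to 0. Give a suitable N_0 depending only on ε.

Let ε > 0. For n ≥ 1, |18/n^2 − 0| = 18/n^2.
18/n^2 < ε ⇔ n^2 > 18/ε ⇔ n > (18/ε)^{1/2}.
Take N_0 = (18/ε)^{1/2}. Then n > N_0 implies 18/n^2 < ε.

N_0 = (18/ε)^{1/2}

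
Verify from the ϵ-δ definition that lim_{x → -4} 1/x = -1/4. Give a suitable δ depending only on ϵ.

Let ϵ > 0 be given. We seek δ > 0 such that 0 < |x + 4| < δ implies |1/x + 1/4| < ϵ.
|1/x + 1/4| = |-4 − x|/(4·|x|) = |x + 4|/(4|x|).
Restrict δ ≤ 2. Then |x + 4| < 2 gives |x| > 2, so 4|x| > 8.
Then |1/x + 1/4| < |x + 4|/8, which is < ϵ when |x + 4| < 8ϵ.
Take δ = min(2, 8ϵ). Then 0 < |x + 4| < δ gives both |x + 4| < 2 and |x + 4| < 8ϵ, so |1/x + 1/4| < ϵ.

δ = min(2, 8ϵ)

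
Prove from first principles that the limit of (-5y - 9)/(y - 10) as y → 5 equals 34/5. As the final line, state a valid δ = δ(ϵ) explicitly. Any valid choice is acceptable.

δ = min(5/2, (25/118)ϵ)

Let ϵ > 0. We want δ > 0 with 0 < |y − 5| < δ ⇒ |(-5y - 9)/(y - 10) − (34/5)| < ϵ.
Combining over a common denominator, (-5y - 9)/(y - 10) − (34/5) = [(-5y - 9)·(-5) − (-34)·(y - 10)] / [(-5)·(y - 10)] = 59(y − 5) / ((-5)(y - 10)).
So |(-5y - 9)/(y - 10) − (34/5)| = 59|y − 5| / (5·|y − 10|).
Require δ ≤ 5/2, so |y − 10| ≥ |-5| − |y − 5| > 5 − 5/2 = 5/2.
Hence |(-5y - 9)/(y - 10) − (34/5)| < 59|y − 5|/(5·(5/2)) = (118/25)|y − 5|, which is < ϵ once |y − 5| < (25/118)ϵ.
Take δ = min(5/2, (25/118)ϵ). Then 0 < |y − 5| < δ forces both bounds, so |(-5y - 9)/(y - 10) − (34/5)| < ϵ.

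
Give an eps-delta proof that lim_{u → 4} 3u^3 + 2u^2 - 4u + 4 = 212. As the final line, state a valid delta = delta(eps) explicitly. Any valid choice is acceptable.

Let eps > 0. We want delta > 0 such that 0 < |u − 4| < delta implies |(3u^3 + 2u^2 - 4u + 4) − 212| < eps.
(3u^3 + 2u^2 - 4u + 4) − 212 = 3u^3 + 2u^2 - 4u - 208 = (u − 4)(3u^2 + 14u + 52).
So |(3u^3 + 2u^2 - 4u + 4) − 212| = |u − 4|·|3u^2 + 14u + 52|.
Require delta ≤ 1. Then |u − 4| < 1 gives |u| < 5, and by the triangle inequality |3u^2 + 14u + 52| ≤ 3·5^2 + 14·5 + 52 = 197.
Hence |(3u^3 + 2u^2 - 4u + 4) − 212| ≤ 197|u − 4| < eps provided |u − 4| < eps/197.
Choosing delta = min(1, eps/197) ensures both conditions, hence |(3u^3 + 2u^2 - 4u + 4) − 212| < eps.

delta = min(1, eps/197)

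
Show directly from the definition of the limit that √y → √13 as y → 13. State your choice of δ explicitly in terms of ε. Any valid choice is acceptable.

Suppose ε > 0. We want δ > 0 such that 0 < |y − 13| < δ implies |√y − √13| < ε.
Rationalise: √y − √13 = (y − 13)/(√y + √13), so |√y − √13| = |y − 13|/(√y + √13).
Restrict δ ≤ 13 so that |y − 13| < 13 forces y > 0, and then √y + √13 > √13.
Hence |√y − √13| < |y − 13|/√13, which is < ε once |y − 13| < √13·ε.
Take δ = min(13, √13·ε). If 0 < |y − 13| < δ then y > 0 and |√y − √13| < |y − 13|/√13 < ε.

δ = min(13, √13·ε)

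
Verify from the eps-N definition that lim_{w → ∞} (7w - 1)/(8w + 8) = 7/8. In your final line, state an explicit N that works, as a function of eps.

N = 1/eps

Let eps > 0 be given. We seek N > 0 such that w > N implies |(7w - 1)/(8w + 8) − (7/8)| < eps.
(7w - 1)/(8w + 8) − (7/8) = (8(7w - 1) − 7(8w + 8)) / (8(8w + 8)) = -64/(8(8w + 8)).
For w > 0 we have 8w + 8 > 8w, so |(7w - 1)/(8w + 8) − (7/8)| = 64/(8(8w + 8)) < 64/(8·8w) = 1/w.
Thus |(7w - 1)/(8w + 8) − (7/8)| < eps whenever w > 1/eps.
Take N = 1/eps. If w > N then |(7w - 1)/(8w + 8) − (7/8)| < 1/w < eps.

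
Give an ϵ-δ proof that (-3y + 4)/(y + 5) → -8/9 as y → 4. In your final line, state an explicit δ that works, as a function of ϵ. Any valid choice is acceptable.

Fix ϵ > 0. We want δ > 0 with 0 < |y − 4| < δ ⇒ |(-3y + 4)/(y + 5) + 8/9| < ϵ.
Combining over a common denominator, (-3y + 4)/(y + 5) + 8/9 = [(-3y + 4)·9 − (-8)·(y + 5)] / [9·(y + 5)] = -19(y − 4) / (9(y + 5)).
So |(-3y + 4)/(y + 5) + 8/9| = 19|y − 4| / (9·|y + 5|).
Restrict δ ≤ 9/2. Then |y − 4| < 9/2 gives |y + 5| = |(y − 4) + 9| ≥ 9 − 9/2 = 9/2.
Hence |(-3y + 4)/(y + 5) + 8/9| < 19|y − 4|/(9·(9/2)) = (38/81)|y − 4|, which is < ϵ once |y − 4| < (81/38)ϵ.
Take δ = min(9/2, (81/38)ϵ). Then 0 < |y − 4| < δ forces both bounds, so |(-3y + 4)/(y + 5) + 8/9| < ϵ.

δ = min(9/2, (81/38)ϵ)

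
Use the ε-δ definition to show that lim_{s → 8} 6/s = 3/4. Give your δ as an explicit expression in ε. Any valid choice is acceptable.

Suppose ε > 0. We seek δ > 0 such that 0 < |s − 8| < δ implies |6/s − (3/4)| < ε.
|6/s − (3/4)| = 6·|8 − s|/(8·|s|) = 6|s − 8|/(8|s|).
Require δ ≤ 4 so that |s| > 8 − 4 = 4, hence 8|s| > 32.
Then |6/s − (3/4)| < 6|s − 8|/32, which is < ε when |s − 8| < (16/3)ε.
Take δ = min(4, (16/3)ε). Then 0 < |s − 8| < δ gives both |s − 8| < 4 and |s − 8| < (16/3)ε, so |6/s − (3/4)| < ε.

δ = min(4, (16/3)ε)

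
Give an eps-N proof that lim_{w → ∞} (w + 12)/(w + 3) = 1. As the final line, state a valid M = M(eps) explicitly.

Let eps > 0 be given. We seek M > 0 such that w > M implies |(w + 12)/(w + 3) − 1| < eps.
(w + 12)/(w + 3) − 1 = ((w + 12) − (w + 3)) / ((w + 3)) = 9/((w + 3)).
For w > 0 we have w + 3 > w, so |(w + 12)/(w + 3) − 1| = 9/((w + 3)) < 9/(w) = 9/w.
Thus |(w + 12)/(w + 3) − 1| < eps whenever w > 9/eps.
Take M = 9/eps. If w > M then |(w + 12)/(w + 3) − 1| < 9/w < eps.

M = 9/eps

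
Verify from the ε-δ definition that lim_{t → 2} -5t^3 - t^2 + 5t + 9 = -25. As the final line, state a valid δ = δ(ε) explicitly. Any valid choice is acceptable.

Let ε > 0 be given. We want δ > 0 such that 0 < |t − 2| < δ implies |(-5t^3 - t^2 + 5t + 9) + 25| < ε.
(-5t^3 - t^2 + 5t + 9) + 25 = -5t^3 - t^2 + 5t + 34 = (t − 2)(-5t^2 - 11t - 17).
So |(-5t^3 - t^2 + 5t + 9) + 25| = |t − 2|·|-5t^2 - 11t - 17|.
Assume first that |t − 2| < 1, so |t| < 3. Then |-5t^2 - 11t - 17| ≤ 5·3^2 + 11·3 + 17 = 95.
Hence |(-5t^3 - t^2 + 5t + 9) + 25| ≤ 95|t − 2| < ε provided |t − 2| < ε/95.
Take δ = min(1, ε/95). Then 0 < |t − 2| < δ gives both |t − 2| < 1 and |t − 2| < ε/95, so |(-5t^3 - t^2 + 5t + 9) + 25| < ε.

δ = min(1, ε/95)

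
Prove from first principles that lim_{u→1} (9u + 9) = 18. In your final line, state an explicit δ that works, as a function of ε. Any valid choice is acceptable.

δ = ε/9

Let ε > 0. We need δ > 0 so that 0 < |u − 1| < δ implies |(9u + 9) − 18| < ε.
Since (9u + 9) − 18 = 9(u − 1), we have |(9u + 9) − 18| = 9|u − 1|.
So 9|u − 1| < ε exactly when |u − 1| < ε/9.
Choosing δ = ε/9 gives |(9u + 9) − 18| = 9|u − 1| < ε whenever |u − 1| < δ.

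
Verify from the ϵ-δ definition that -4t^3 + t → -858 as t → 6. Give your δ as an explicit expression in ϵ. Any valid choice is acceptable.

Suppose ϵ > 0. We want δ > 0 such that 0 < |t − 6| < δ implies |(-4t^3 + t) + 858| < ϵ.
(-4t^3 + t) + 858 = -4t^3 + t + 858 = (t − 6)(-4t^2 - 24t - 143).
So |(-4t^3 + t) + 858| = |t − 6|·|-4t^2 - 24t - 143|.
Assume first that |t − 6| < 1, so |t| < 7. Then |-4t^2 - 24t - 143| ≤ 4·7^2 + 24·7 + 143 = 507.
Hence |(-4t^3 + t) + 858| ≤ 507|t − 6| < ϵ provided |t − 6| < ϵ/507.
Take δ = min(1, ϵ/507). Then 0 < |t − 6| < δ gives both |t − 6| < 1 and |t − 6| < ϵ/507, so |(-4t^3 + t) + 858| < ϵ.

δ = min(1, ϵ/507)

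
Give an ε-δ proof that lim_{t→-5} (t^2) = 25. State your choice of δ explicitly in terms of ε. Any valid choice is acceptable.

δ = min(2, ε/12)

Suppose ε > 0. We seek δ > 0 with 0 < |t + 5| < δ ⇒ |t^2 − 25| < ε.
Factor: t^2 − 25 = (t + 5)(t - 5), so |t^2 − 25| = |t + 5|·|t - 5|.
Impose δ ≤ 2 so that |t| < 7; then |t - 5| ≤ 12.
Hence |t^2 − 25| ≤ 12|t + 5|, which is < ε once |t + 5| < ε/12.
Take δ = min(2, ε/12). If 0 < |t + 5| < δ then both bounds hold and |t^2 − 25| ≤ 12|t + 5| < 12·(ε/12) = ε.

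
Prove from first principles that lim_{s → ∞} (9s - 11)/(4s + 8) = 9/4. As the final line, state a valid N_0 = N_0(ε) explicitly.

N_0 = (29/4)/ε

Let ε > 0. We seek N_0 > 0 such that s > N_0 implies |(9s - 11)/(4s + 8) − (9/4)| < ε.
(9s - 11)/(4s + 8) − (9/4) = (4(9s - 11) − 9(4s + 8)) / (4(4s + 8)) = -116/(4(4s + 8)).
For s > 0 we have 4s + 8 > 4s, so |(9s - 11)/(4s + 8) − (9/4)| = 116/(4(4s + 8)) < 116/(4·4s) = (29/4)/s.
Thus |(9s - 11)/(4s + 8) − (9/4)| < ε whenever s > (29/4)/ε.
Take N_0 = (29/4)/ε. If s > N_0 then |(9s - 11)/(4s + 8) − (9/4)| < (29/4)/s < ε.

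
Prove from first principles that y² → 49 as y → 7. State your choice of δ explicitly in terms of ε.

Let ε > 0. We seek δ > 0 with 0 < |y − 7| < δ ⇒ |y² − 49| < ε.
Factor: y² − 49 = (y − 7)(y + 7), so |y² − 49| = |y − 7|·|y + 7|.
Restrict δ ≤ 2. Then |y − 7| < 2 gives |y| < 9, so by the triangle inequality |y + 7| ≤ 9 + 7 = 16.
Hence |y² − 49| ≤ 16|y − 7|, which is < ε once |y − 7| < ε/16.
Take δ = min(2, ε/16). If 0 < |y − 7| < δ then both bounds hold and |y² − 49| ≤ 16|y − 7| < 16·(ε/16) = ε.

δ = min(2, ε/16)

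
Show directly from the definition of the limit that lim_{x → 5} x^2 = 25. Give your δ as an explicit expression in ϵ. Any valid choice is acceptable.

δ = min(2, ϵ/12)

Fix ϵ > 0. We seek δ > 0 with 0 < |x − 5| < δ ⇒ |x^2 − 25| < ϵ.
Factor: x^2 − 25 = (x − 5)(x + 5), so |x^2 − 25| = |x − 5|·|x + 5|.
Impose δ ≤ 2 so that |x| < 7; then |x + 5| ≤ 12.
Hence |x^2 − 25| ≤ 12|x − 5|, which is < ϵ once |x − 5| < ϵ/12.
Take δ = min(2, ϵ/12). If 0 < |x − 5| < δ then both bounds hold and |x^2 − 25| ≤ 12|x − 5| < 12·(ϵ/12) = ϵ.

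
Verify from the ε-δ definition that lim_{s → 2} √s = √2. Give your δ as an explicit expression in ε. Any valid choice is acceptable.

δ = min(2, √2·ε)

Let ε > 0 be given. We want δ > 0 such that 0 < |s − 2| < δ implies |√s − √2| < ε.
Rationalise: √s − √2 = (s − 2)/(√s + √2), so |√s − √2| = |s − 2|/(√s + √2).
Restrict δ ≤ 2 so that |s − 2| < 2 forces s > 0, and then √s + √2 > √2.
Hence |√s − √2| < |s − 2|/√2, which is < ε once |s − 2| < √2·ε.
Take δ = min(2, √2·ε). If 0 < |s − 2| < δ then s > 0 and |√s − √2| < |s − 2|/√2 < ε.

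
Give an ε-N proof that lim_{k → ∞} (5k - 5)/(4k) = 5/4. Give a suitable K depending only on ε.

K = (5/4)/ε

Let ε > 0. For k ≥ 1, |(5k - 5)/(4k) − (5/4)| = |-20|/(4(4k)) = 20/(4(4k)).
Since 4k ≥ 4k for k ≥ 1, this is ≤ 20/(4·4k) = (5/4)/k.
So |(5k - 5)/(4k) − (5/4)| < ε whenever k > (5/4)/ε.
Take K = (5/4)/ε. If k > K then |(5k - 5)/(4k) − (5/4)| ≤ (5/4)/k < ε.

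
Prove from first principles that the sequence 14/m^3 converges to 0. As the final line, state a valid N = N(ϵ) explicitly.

Let ϵ > 0. For m ≥ 1, |14/m^3 − 0| = 14/m^3.
14/m^3 < ϵ ⇔ m^3 > 14/ϵ ⇔ m > (14/ϵ)^{1/3}.
Take N = (14/ϵ)^{1/3}. Then m > N implies 14/m^3 < ϵ.

N = (14/ϵ)^{1/3}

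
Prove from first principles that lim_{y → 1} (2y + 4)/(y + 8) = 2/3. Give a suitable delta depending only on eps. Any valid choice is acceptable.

delta = min(9/2, (27/8)eps)

Suppose eps > 0. We want delta > 0 with 0 < |y − 1| < delta ⇒ |(2y + 4)/(y + 8) − (2/3)| < eps.
Combining over a common denominator, (2y + 4)/(y + 8) − (2/3) = [(2y + 4)·9 − 6·(y + 8)] / [9·(y + 8)] = 12(y − 1) / (9(y + 8)).
So |(2y + 4)/(y + 8) − (2/3)| = 12|y − 1| / (9·|y + 8|).
Restrict delta ≤ 9/2. Then |y − 1| < 9/2 gives |y + 8| = |(y − 1) + 9| ≥ 9 − 9/2 = 9/2.
Hence |(2y + 4)/(y + 8) − (2/3)| < 12|y − 1|/(9·(9/2)) = (8/27)|y − 1|, which is < eps once |y − 1| < (27/8)eps.
Take delta = min(9/2, (27/8)eps). Then 0 < |y − 1| < delta forces both bounds, so |(2y + 4)/(y + 8) − (2/3)| < eps.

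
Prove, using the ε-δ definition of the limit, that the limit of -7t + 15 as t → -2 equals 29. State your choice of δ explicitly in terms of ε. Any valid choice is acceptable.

Let ε > 0 be given. We need δ > 0 so that 0 < |t + 2| < δ implies |(-7t + 15) − 29| < ε.
Since (-7t + 15) − 29 = -7(t + 2), we have |(-7t + 15) − 29| = 7|t + 2|.
So 7|t + 2| < ε exactly when |t + 2| < ε/7.
Choosing δ = ε/7 gives |(-7t + 15) − 29| = 7|t + 2| < ε whenever |t + 2| < δ.

δ = ε/7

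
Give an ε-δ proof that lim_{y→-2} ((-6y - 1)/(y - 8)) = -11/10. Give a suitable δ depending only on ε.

δ = min(5, (50/49)ε)

Let ε > 0. We want δ > 0 with 0 < |y + 2| < δ ⇒ |(-6y - 1)/(y - 8) + 11/10| < ε.
Combining over a common denominator, (-6y - 1)/(y - 8) + 11/10 = [(-6y - 1)·(-10) − 11·(y - 8)] / [(-10)·(y - 8)] = 49(y + 2) / ((-10)(y - 8)).
So |(-6y - 1)/(y - 8) + 11/10| = 49|y + 2| / (10·|y − 8|).
Restrict δ ≤ 5. Then |y + 2| < 5 gives |y − 8| = |(y + 2) + (-10)| ≥ 10 − 5 = 5.
Hence |(-6y - 1)/(y - 8) + 11/10| < 49|y + 2|/(10·5) = (49/50)|y + 2|, which is < ε once |y + 2| < (50/49)ε.
Take δ = min(5, (50/49)ε). Then 0 < |y + 2| < δ forces both bounds, so |(-6y - 1)/(y - 8) + 11/10| < ε.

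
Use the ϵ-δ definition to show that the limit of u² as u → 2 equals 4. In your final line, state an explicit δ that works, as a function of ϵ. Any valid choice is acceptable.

Fix ϵ > 0. We seek δ > 0 with 0 < |u − 2| < δ ⇒ |u² − 4| < ϵ.
Factor: u² − 4 = (u − 2)(u + 2), so |u² − 4| = |u − 2|·|u + 2|.
Restrict δ ≤ 1. Then |u − 2| < 1 gives |u| < 3, so by the triangle inequality |u + 2| ≤ 3 + 2 = 5.
Hence |u² − 4| ≤ 5|u − 2|, which is < ϵ once |u − 2| < ϵ/5.
Take δ = min(1, ϵ/5). If 0 < |u − 2| < δ then both bounds hold and |u² − 4| ≤ 5|u − 2| < 5·(ϵ/5) = ϵ.

δ = min(1, ϵ/5)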